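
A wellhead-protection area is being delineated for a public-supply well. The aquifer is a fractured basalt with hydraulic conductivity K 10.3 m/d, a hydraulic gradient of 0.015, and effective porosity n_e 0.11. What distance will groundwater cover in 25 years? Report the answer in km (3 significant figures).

Darcy flux q = K·i = 10.3 × 0.015 = 0.1545 m/d
Average linear velocity = 0.1545 / 0.11 = 1.405 m/d
T = 25 yr × 365 = 9125 d
L = v × T = 1.405 × 9125 = 12820 m
   = 12.8 km

12.8 km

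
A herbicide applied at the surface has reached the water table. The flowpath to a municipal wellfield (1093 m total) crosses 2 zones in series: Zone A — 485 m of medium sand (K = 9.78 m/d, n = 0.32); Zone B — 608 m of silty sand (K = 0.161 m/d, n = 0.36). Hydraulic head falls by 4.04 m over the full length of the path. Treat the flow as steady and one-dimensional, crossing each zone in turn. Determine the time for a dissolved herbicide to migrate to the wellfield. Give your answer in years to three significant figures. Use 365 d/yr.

971 years

Continuity: the same q passes through each zone, so ΔH = q·Σ(L_j/K_j) — the zones act as resistances in series.
Σ(L/K) = 485/9.78 + 608/0.161 = 49.59 + 3776 = 3826 d
q = ΔH / Σ(L/K) = 4.04 / 3826 = 0.001056 m/d (same in every zone)
Zone A: v = q/n = 0.001056/0.32 = 0.003300 m/d → t_A = 485/0.003300 = 147000 d
Zone B: v = q/n = 0.001056/0.36 = 0.002933 m/d → t_B = 608/0.002933 = 207300 d
Total t = 147000 + 207300 = 354300 d
   = 354300 / 365 = 971 yr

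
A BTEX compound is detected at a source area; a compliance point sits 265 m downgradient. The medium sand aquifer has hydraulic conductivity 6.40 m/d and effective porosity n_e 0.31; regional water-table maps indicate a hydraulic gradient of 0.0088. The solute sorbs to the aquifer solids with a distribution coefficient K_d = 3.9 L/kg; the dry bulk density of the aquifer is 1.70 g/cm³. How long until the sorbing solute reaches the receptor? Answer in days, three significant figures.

32700 days

Specific discharge q = 6.40 × 0.0088 = 0.05632 m/d
v_s = q/n_e = 0.05632/0.31 = 0.1817 m/d
Retardation R = 1 + ρ_b·K_d/n = 1 + 1.70×3.9/0.31 = 22.39
Contaminant velocity v_c = v/R = 0.1817/22.39 = 0.008115 m/d
t = L/v_c = 265/0.008115 = 32650 d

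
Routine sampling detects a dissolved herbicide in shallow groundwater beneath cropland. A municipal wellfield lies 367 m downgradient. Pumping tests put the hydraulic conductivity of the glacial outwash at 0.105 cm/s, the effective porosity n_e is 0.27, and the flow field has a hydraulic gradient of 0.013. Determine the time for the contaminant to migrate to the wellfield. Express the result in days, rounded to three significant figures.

84.0 days

K = 0.105 cm/s × 864 = 90.72 m/d
Specific discharge q = 90.72 × 0.013 = 1.179 m/d
Seepage velocity v = q / n = 1.179 / 0.27 = 4.368 m/d
t = L / v = 367 / 4.368 = 84.02 d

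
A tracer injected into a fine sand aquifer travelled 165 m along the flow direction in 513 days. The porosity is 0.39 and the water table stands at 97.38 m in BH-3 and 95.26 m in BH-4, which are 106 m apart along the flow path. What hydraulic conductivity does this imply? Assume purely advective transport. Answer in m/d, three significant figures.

Hydraulic gradient i = (97.38 − 95.26) / 106 = 2.12 / 106 = 0.02000
v = L / t = 165 / 513 = 0.3216 m/d
K = v · n / i = 0.3216 × 0.39 / 0.02000 = 6.27 m/d

6.27 m/d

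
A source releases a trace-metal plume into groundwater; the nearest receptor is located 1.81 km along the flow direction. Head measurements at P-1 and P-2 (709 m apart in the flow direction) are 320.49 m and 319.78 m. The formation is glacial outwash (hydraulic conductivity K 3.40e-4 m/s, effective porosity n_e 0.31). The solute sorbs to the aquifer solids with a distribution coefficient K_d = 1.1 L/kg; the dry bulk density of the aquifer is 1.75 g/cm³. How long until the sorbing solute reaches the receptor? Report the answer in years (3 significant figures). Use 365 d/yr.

377 years

Hydraulic gradient i = (320.49 − 319.78) / 709 = 0.71 / 709 = 0.001001
K = 3.40e-4 m/s × 86400 s/d = 29.38 m/d
Specific discharge q = 29.38 × 0.001001 = 0.02942 m/d
v = Ki/n = 29.38·0.001001/0.31 = 0.09489 m/d
Retardation R = 1 + ρ_b·K_d/n = 1 + 1.75×1.1/0.31 = 7.210
Contaminant velocity v_c = v/R = 0.09489/7.210 = 0.01316 m/d
L = 1.81 km = 1810 m
t = L/v_c = 1810/0.01316 = 137500 d
   = 137500/365 = 377 yr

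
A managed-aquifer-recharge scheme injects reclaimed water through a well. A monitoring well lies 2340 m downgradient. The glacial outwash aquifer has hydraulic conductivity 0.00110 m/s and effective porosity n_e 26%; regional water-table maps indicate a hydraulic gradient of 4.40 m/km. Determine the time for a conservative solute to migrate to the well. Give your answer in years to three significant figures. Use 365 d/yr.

K = 0.00110 m/s × 86400 s/d = 95.04 m/d
Specific discharge q = 95.04 × 0.0044 = 0.4182 m/d
v_s = q/n_e = 0.4182/0.26 = 1.608 m/d
t = L / v = 2340 / 1.608 = 1455 d
   = 1455 / 365 = 3.99 yr

3.99 years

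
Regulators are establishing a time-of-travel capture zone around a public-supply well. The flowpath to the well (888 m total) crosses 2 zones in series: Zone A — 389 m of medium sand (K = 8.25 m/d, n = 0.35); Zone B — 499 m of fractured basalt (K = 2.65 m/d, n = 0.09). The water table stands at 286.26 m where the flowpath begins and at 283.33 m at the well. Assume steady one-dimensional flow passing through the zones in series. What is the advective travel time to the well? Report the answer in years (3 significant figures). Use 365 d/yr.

39.9 years

Total head drop ΔH = 286.26 − 283.33 = 2.93 m
Steady 1-D flow in series ⇒ the Darcy flux q is identical in every zone and the zone head losses add (resistances L/K in series).
Σ(L/K) = 389/8.25 + 499/2.65 = 47.15 + 188.3 = 235.5 d
q = ΔH / Σ(L/K) = 2.93 / 235.5 = 0.01244 m/d (same in every zone)
Zone A: v = q/n = 0.01244/0.35 = 0.03555 m/d → t_A = 389/0.03555 = 10940 d
Zone B: v = q/n = 0.01244/0.09 = 0.1383 m/d → t_B = 499/0.1383 = 3609 d
Total t = 10940 + 3609 = 14550 d
   = 14550 / 365 = 39.9 yr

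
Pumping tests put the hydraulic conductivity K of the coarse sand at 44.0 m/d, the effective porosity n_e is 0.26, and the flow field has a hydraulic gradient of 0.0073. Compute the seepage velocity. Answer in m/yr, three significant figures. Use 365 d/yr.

q = Ki = 44.0 × 0.0073 = 0.3212 m/d
Seepage velocity v = q / n = 0.3212 / 0.26 = 1.235 m/d
   = 1.235 × 365 = 451 m/yr

451 m/yr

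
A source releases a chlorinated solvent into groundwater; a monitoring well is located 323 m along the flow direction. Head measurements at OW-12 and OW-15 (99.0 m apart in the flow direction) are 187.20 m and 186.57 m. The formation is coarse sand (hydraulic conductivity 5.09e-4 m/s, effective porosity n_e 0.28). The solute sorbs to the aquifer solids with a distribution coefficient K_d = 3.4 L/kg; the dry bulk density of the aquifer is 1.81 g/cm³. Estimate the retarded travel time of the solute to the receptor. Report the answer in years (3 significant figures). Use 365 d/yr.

Hydraulic gradient i = (187.20 − 186.57) / 99.0 = 0.63 / 99.0 = 0.006364
K = 5.09e-4 m/s × 86400 s/d = 43.98 m/d
q = Ki = 43.98 × 0.006364 = 0.2799 m/d
v = Ki/n = 43.98·0.006364/0.28 = 0.9995 m/d
Retardation R = 1 + ρ_b·K_d/n = 1 + 1.81×3.4/0.28 = 22.98
Contaminant velocity v_c = v/R = 0.9995/22.98 = 0.04350 m/d
t = L/v_c = 323/0.04350 = 7426 d
   = 7426/365 = 20.3 yr

20.3 years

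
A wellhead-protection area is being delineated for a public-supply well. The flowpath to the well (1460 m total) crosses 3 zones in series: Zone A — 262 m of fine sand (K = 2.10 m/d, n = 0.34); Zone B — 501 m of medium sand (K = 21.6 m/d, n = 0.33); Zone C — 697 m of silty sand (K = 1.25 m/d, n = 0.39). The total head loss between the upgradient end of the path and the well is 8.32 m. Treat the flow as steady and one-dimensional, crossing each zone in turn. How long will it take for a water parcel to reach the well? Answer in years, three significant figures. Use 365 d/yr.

Steady 1-D flow in series ⇒ the Darcy flux q is identical in every zone and the zone head losses add (resistances L/K in series).
Σ(L/K) = 262/2.10 + 501/21.6 + 697/1.25 = 124.8 + 23.19 + 557.6 = 705.6 d
q = ΔH / Σ(L/K) = 8.32 / 705.6 = 0.01179 m/d (same in every zone)
Zone A: v = q/n = 0.01179/0.34 = 0.03468 m/d → t_A = 262/0.03468 = 7554 d
Zone B: v = q/n = 0.01179/0.33 = 0.03573 m/d → t_B = 501/0.03573 = 14020 d
Zone C: v = q/n = 0.01179/0.39 = 0.03024 m/d → t_C = 697/0.03024 = 23050 d
Total t = 7554 + 14020 + 23050 = 44630 d
   = 44630 / 365 = 122 yr

122 years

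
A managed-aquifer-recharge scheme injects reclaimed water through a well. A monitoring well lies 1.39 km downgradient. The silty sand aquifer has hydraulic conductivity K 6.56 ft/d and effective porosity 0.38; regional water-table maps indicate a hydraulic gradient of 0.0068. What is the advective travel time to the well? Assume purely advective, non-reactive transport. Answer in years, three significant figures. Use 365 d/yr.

K = 6.56 ft/d × 0.3048 = 1.999 m/d
Specific discharge q = 1.999 × 0.0068 = 0.01360 m/d
v = Ki/n = 1.999·0.0068/0.38 = 0.03578 m/d
L = 1.39 km = 1390 m
t = L / v = 1390 / 0.03578 = 38850 d
   = 38850 / 365 = 106 yr

106 years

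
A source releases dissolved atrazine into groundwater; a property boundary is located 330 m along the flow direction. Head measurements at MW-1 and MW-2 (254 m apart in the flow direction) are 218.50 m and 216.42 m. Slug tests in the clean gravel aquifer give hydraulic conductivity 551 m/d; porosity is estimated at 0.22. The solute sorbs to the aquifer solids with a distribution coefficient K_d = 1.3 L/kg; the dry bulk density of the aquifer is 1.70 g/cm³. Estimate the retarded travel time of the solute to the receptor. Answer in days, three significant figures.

Hydraulic gradient i = (218.50 − 216.42) / 254 = 2.08 / 254 = 0.008189
q = Ki = 551 × 0.008189 = 4.512 m/d
Seepage velocity v = q / n = 4.512 / 0.22 = 20.51 m/d
Retardation R = 1 + ρ_b·K_d/n = 1 + 1.70×1.3/0.22 = 11.05
Contaminant velocity v_c = v/R = 20.51/11.05 = 1.857 m/d
t = L/v_c = 330/1.857 = 177.7 d

178 days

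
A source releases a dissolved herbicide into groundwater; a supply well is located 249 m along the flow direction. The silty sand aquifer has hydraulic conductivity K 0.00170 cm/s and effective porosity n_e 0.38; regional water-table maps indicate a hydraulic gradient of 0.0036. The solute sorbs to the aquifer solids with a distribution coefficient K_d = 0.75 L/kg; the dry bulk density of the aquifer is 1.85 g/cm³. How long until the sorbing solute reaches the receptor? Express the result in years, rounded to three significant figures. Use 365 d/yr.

228 years

K = 0.00170 cm/s × 864 = 1.469 m/d
q = Ki = 1.469 × 0.0036 = 0.005288 m/d
v = Ki/n = 1.469·0.0036/0.38 = 0.01391 m/d
Retardation R = 1 + ρ_b·K_d/n = 1 + 1.85×0.75/0.38 = 4.651
Contaminant velocity v_c = v/R = 0.01391/4.651 = 0.002992 m/d
t = L/v_c = 249/0.002992 = 83230 d
   = 83230/365 = 228 yr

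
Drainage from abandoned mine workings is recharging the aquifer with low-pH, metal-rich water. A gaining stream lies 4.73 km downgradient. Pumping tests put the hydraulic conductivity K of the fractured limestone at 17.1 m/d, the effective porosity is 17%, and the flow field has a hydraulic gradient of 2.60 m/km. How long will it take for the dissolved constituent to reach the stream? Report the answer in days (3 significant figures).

18100 days

Specific discharge q = 17.1 × 0.0026 = 0.04446 m/d
Seepage velocity v = q / n = 0.04446 / 0.17 = 0.2615 m/d
L = 4.73 km = 4730 m
t = L / v = 4730 / 0.2615 = 18090 d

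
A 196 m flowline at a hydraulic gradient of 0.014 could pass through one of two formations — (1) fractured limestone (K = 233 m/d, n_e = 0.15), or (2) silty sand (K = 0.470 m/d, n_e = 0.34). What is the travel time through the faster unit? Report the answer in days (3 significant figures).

9.01 days

Unit 1 (fractured limestone): v = 233×0.014/0.15 = 21.75 m/d, t = 196/21.75 = 9.013 d
Unit 2 (silty sand): v = 0.470×0.014/0.34 = 0.01935 m/d, t = 196/0.01935 = 10130 d
Faster unit: t = 9.01 d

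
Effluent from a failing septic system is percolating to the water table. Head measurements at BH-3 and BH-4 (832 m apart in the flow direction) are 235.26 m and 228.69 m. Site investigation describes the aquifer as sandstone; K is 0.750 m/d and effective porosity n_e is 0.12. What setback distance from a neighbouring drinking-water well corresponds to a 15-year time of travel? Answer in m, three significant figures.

270 m

Hydraulic gradient i = (235.26 − 228.69) / 832 = 6.57 / 832 = 0.007897
Darcy flux q = K·i = 0.750 × 0.007897 = 0.005922 m/d
v = Ki/n = 0.750·0.007897/0.12 = 0.04935 m/d
T = 15 yr × 365 = 5475 d
L = v × T = 0.04935 × 5475 = 270.2 m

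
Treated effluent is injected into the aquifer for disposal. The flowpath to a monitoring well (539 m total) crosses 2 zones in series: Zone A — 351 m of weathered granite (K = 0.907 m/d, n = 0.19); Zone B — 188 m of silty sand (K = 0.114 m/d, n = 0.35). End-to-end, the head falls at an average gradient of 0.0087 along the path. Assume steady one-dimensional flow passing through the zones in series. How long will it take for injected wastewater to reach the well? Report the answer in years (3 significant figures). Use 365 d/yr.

For zones in series the flux q is common to all zones; the equivalent conductivity is the harmonic (thickness-weighted) mean, K_eq = L_total / Σ(L_j/K_j).
Σ(L/K) = 351/0.907 + 188/0.114 = 387.0 + 1649 = 2036 d
K_eq = L_total / Σ(L/K) = 539 / 2036 = 0.2647 m/d
q = K_eq · i = 0.2647 × 0.0087 = 0.002303 m/d (same in every zone)
Zone A: v = q/n = 0.002303/0.19 = 0.01212 m/d → t_A = 351/0.01212 = 28960 d
Zone B: v = q/n = 0.002303/0.35 = 0.006580 m/d → t_B = 188/0.006580 = 28570 d
Total t = 28960 + 28570 = 57530 d
   = 57530 / 365 = 158 yr

158 years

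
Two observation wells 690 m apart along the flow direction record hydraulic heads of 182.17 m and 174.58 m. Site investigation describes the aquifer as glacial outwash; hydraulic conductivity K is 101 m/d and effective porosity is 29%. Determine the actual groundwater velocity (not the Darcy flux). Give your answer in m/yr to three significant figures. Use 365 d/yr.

Hydraulic gradient i = (182.17 − 174.58) / 690 = 7.59 / 690 = 0.01100
Specific discharge q = 101 × 0.01100 = 1.111 m/d
v_s = q/n_e = 1.111/0.29 = 3.831 m/d
   = 3.831 × 365 = 1400 m/yr

1400 m/yr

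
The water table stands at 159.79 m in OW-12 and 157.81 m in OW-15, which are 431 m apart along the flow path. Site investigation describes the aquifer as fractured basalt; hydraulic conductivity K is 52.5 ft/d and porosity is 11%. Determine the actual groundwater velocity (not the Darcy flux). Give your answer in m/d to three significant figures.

Hydraulic gradient i = (159.79 − 157.81) / 431 = 1.98 / 431 = 0.004594
K = 52.5 ft/d × 0.3048 = 16.00 m/d
q = Ki = 16.00 × 0.004594 = 0.07351 m/d
v_s = q/n_e = 0.07351/0.11 = 0.6683 m/d

0.668 m/d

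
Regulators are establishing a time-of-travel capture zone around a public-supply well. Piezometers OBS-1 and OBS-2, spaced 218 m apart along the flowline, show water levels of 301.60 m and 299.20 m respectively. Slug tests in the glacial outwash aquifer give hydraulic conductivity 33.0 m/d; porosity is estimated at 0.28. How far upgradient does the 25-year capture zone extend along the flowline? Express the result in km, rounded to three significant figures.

11.8 km

Hydraulic gradient i = (301.60 − 299.20) / 218 = 2.40 / 218 = 0.01101
Darcy flux q = K·i = 33.0 × 0.01101 = 0.3633 m/d
Average linear velocity = 0.3633 / 0.28 = 1.298 m/d
T = 25 yr × 365 = 9125 d
L = v × T = 1.298 × 9125 = 11840 m
   = 11.8 km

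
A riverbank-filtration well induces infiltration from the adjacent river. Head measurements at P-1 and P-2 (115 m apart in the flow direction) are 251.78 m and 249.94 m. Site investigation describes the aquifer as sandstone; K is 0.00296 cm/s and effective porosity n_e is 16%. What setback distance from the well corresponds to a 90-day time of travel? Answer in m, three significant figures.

Hydraulic gradient i = (251.78 − 249.94) / 115 = 1.84 / 115 = 0.01600
K = 0.00296 cm/s × 864 = 2.557 m/d
Specific discharge q = 2.557 × 0.01600 = 0.04092 m/d
v = Ki/n = 2.557·0.01600/0.16 = 0.2557 m/d
L = v × T = 0.2557 × 90 = 23.02 m

23.0 m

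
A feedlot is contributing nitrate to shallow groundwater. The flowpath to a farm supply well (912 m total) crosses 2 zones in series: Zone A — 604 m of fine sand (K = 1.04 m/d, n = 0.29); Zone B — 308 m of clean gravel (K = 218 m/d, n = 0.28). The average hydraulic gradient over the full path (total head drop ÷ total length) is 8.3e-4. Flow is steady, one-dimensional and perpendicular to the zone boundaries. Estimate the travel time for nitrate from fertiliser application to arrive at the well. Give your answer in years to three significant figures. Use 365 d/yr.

Continuity: the same q passes through each zone, so ΔH = q·Σ(L_j/K_j) — the zones act as resistances in series.
Σ(L/K) = 604/1.04 + 308/218 = 580.8 + 1.413 = 582.2 d
K_eq = L_total / Σ(L/K) = 912 / 582.2 = 1.567 m/d
q = K_eq · i = 1.567 × 8.3e-4 = 0.001300 m/d (same in every zone)
Zone A: v = q/n = 0.001300/0.29 = 0.004483 m/d → t_A = 604/0.004483 = 134700 d
Zone B: v = q/n = 0.001300/0.28 = 0.004644 m/d → t_B = 308/0.004644 = 66330 d
Total t = 134700 + 66330 = 201000 d
   = 201000 / 365 = 551 yr

551 years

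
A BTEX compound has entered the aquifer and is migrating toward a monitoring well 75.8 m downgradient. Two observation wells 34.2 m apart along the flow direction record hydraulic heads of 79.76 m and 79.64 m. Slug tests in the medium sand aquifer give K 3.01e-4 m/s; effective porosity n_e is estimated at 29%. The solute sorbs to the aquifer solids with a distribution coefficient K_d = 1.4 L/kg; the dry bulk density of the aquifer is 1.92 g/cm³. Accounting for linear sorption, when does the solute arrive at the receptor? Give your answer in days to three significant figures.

2470 days

Hydraulic gradient i = (79.76 − 79.64) / 34.2 = 0.12 / 34.2 = 0.003509
K = 3.01e-4 m/s × 86400 s/d = 26.01 m/d
Specific discharge q = 26.01 × 0.003509 = 0.09125 m/d
Seepage velocity v = q / n = 0.09125 / 0.29 = 0.3147 m/d
Retardation R = 1 + ρ_b·K_d/n = 1 + 1.92×1.4/0.29 = 10.27
Contaminant velocity v_c = v/R = 0.3147/10.27 = 0.03064 m/d
t = L/v_c = 75.8/0.03064 = 2474 d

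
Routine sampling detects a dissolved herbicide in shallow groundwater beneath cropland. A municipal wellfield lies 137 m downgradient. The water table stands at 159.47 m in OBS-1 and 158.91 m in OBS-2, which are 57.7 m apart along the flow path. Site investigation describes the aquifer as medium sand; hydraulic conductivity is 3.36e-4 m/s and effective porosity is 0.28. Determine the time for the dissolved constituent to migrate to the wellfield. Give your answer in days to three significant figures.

Hydraulic gradient i = (159.47 − 158.91) / 57.7 = 0.56 / 57.7 = 0.009705
K = 3.36e-4 m/s × 86400 s/d = 29.03 m/d
q = Ki = 29.03 × 0.009705 = 0.2818 m/d
v_s = q/n_e = 0.2818/0.28 = 1.006 m/d
t = L / v = 137 / 1.006 = 136.1 d

136 days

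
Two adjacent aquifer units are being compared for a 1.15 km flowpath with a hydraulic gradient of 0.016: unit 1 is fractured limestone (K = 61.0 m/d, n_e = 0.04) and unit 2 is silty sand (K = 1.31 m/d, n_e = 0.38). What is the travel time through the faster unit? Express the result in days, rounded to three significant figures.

47.1 days

Unit 1 (fractured limestone): v = 61.0×0.016/0.04 = 24.40 m/d, t = 1150/24.40 = 47.13 d
Unit 2 (silty sand): v = 1.31×0.016/0.38 = 0.05516 m/d, t = 1150/0.05516 = 20850 d
Faster unit: t = 47.1 d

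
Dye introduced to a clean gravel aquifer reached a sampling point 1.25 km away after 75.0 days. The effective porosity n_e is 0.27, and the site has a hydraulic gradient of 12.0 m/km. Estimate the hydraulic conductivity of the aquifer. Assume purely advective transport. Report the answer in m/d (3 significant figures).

L = 1.25 km = 1250 m
v = L / t = 1250 / 75.0 = 16.67 m/d
K = v · n / i = 16.67 × 0.27 / 0.012 = 375 m/d

375 m/d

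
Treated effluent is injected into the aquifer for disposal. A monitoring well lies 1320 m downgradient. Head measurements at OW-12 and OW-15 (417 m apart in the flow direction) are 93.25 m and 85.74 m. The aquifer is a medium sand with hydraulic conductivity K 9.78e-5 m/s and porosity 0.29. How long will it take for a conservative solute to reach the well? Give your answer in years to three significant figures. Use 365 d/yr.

Hydraulic gradient i = (93.25 − 85.74) / 417 = 7.51 / 417 = 0.01801
K = 9.78e-5 m/s × 86400 s/d = 8.450 m/d
q = Ki = 8.450 × 0.01801 = 0.1522 m/d
v = Ki/n = 8.450·0.01801/0.29 = 0.5248 m/d
t = L / v = 1320 / 0.5248 = 2515 d
   = 2515 / 365 = 6.89 yr

6.89 years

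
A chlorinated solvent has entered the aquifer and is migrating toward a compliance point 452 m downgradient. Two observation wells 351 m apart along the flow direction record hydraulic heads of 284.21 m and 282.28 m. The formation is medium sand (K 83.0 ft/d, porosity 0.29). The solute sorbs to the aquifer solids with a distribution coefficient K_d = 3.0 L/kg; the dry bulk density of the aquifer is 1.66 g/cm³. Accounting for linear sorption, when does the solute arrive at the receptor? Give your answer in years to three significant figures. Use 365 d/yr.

Hydraulic gradient i = (284.21 − 282.28) / 351 = 1.93 / 351 = 0.005499
K = 83.0 ft/d × 0.3048 = 25.30 m/d
Darcy flux q = K·i = 25.30 × 0.005499 = 0.1391 m/d
v_s = q/n_e = 0.1391/0.29 = 0.4797 m/d
Retardation R = 1 + ρ_b·K_d/n = 1 + 1.66×3.0/0.29 = 18.17
Contaminant velocity v_c = v/R = 0.4797/18.17 = 0.02640 m/d
t = L/v_c = 452/0.02640 = 17120 d
   = 17120/365 = 46.9 yr

46.9 years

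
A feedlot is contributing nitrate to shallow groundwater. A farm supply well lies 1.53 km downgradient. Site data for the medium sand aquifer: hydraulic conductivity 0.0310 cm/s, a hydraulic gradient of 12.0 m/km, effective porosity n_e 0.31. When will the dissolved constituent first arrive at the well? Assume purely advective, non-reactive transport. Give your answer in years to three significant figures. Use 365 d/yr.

4.04 years

K = 0.0310 cm/s × 864 = 26.78 m/d
Specific discharge q = 26.78 × 0.012 = 0.3214 m/d
Average linear velocity = 0.3214 / 0.31 = 1.037 m/d
L = 1.53 km = 1530 m
t = L / v = 1530 / 1.037 = 1476 d
   = 1476 / 365 = 4.04 yr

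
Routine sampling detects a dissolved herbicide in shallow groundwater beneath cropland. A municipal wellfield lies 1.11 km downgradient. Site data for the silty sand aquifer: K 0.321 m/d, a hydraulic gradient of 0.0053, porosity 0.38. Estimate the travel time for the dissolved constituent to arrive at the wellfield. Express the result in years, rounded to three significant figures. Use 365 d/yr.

q = Ki = 0.321 × 0.0053 = 0.001701 m/d
v_s = q/n_e = 0.001701/0.38 = 0.004477 m/d
L = 1.11 km = 1110 m
t = L / v = 1110 / 0.004477 = 247900 d
   = 247900 / 365 = 679 yr

679 years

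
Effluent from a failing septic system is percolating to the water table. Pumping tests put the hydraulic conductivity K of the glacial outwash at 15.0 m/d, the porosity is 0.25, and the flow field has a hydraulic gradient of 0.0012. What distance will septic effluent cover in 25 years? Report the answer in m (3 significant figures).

657 m

Darcy flux q = K·i = 15.0 × 0.0012 = 0.01800 m/d
Average linear velocity = 0.01800 / 0.25 = 0.07200 m/d
T = 25 yr × 365 = 9125 d
L = v × T = 0.07200 × 9125 = 657.0 m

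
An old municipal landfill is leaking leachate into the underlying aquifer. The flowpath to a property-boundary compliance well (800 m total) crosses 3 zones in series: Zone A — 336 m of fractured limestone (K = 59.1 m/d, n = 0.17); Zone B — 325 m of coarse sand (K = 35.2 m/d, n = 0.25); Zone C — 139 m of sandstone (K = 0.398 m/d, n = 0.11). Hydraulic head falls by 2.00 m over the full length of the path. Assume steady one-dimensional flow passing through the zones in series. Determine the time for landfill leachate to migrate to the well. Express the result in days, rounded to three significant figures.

28000 days

Steady 1-D flow in series ⇒ the Darcy flux q is identical in every zone and the zone head losses add (resistances L/K in series).
Σ(L/K) = 336/59.1 + 325/35.2 + 139/0.398 = 5.685 + 9.233 + 349.2 = 364.2 d
q = ΔH / Σ(L/K) = 2.00 / 364.2 = 0.005492 m/d (same in every zone)
Zone A: v = q/n = 0.005492/0.17 = 0.03231 m/d → t_A = 336/0.03231 = 10400 d
Zone B: v = q/n = 0.005492/0.25 = 0.02197 m/d → t_B = 325/0.02197 = 14790 d
Zone C: v = q/n = 0.005492/0.11 = 0.04993 m/d → t_C = 139/0.04993 = 2784 d
Total t = 10400 + 14790 + 2784 = 27980 d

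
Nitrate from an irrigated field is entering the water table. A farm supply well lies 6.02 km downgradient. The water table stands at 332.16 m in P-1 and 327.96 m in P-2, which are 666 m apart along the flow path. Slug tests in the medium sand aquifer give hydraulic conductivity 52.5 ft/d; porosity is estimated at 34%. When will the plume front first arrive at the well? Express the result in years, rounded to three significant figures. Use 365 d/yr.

Hydraulic gradient i = (332.16 − 327.96) / 666 = 4.20 / 666 = 0.006306
K = 52.5 ft/d × 0.3048 = 16.00 m/d
Specific discharge q = 16.00 × 0.006306 = 0.1009 m/d
Seepage velocity v = q / n = 0.1009 / 0.34 = 0.2968 m/d
L = 6.02 km = 6020 m
t = L / v = 6020 / 0.2968 = 20280 d
   = 20280 / 365 = 55.6 yr

55.6 years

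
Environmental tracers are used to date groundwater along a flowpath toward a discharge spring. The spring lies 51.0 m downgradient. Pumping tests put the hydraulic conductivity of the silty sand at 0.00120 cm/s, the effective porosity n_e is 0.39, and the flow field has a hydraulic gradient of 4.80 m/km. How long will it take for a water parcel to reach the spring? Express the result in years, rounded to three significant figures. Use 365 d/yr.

K = 0.00120 cm/s × 864 = 1.037 m/d
Specific discharge q = 1.037 × 0.0048 = 0.004977 m/d
Seepage velocity v = q / n = 0.004977 / 0.39 = 0.01276 m/d
t = L / v = 51.0 / 0.01276 = 3997 d
   = 3997 / 365 = 10.9 yr

10.9 years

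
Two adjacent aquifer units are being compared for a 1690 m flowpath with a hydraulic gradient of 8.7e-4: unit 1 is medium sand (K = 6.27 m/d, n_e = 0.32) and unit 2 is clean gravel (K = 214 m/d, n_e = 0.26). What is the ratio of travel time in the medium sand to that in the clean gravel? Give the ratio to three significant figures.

42.0

Unit 1 (medium sand): v = 6.27×8.7e-4/0.32 = 0.01705 m/d, t = 1690/0.01705 = 99140 d
Unit 2 (clean gravel): v = 214×8.7e-4/0.26 = 0.7161 m/d, t = 1690/0.7161 = 2360 d
t(medium sand) / t(clean gravel) = 99140/2360 = 42.0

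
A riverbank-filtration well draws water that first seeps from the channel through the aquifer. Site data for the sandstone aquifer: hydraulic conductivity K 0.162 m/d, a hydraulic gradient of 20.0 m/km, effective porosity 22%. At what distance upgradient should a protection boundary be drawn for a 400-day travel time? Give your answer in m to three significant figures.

5.89 m

q = Ki = 0.162 × 0.020 = 0.003240 m/d
Seepage velocity v = q / n = 0.003240 / 0.22 = 0.01473 m/d
L = v × T = 0.01473 × 400 = 5.891 m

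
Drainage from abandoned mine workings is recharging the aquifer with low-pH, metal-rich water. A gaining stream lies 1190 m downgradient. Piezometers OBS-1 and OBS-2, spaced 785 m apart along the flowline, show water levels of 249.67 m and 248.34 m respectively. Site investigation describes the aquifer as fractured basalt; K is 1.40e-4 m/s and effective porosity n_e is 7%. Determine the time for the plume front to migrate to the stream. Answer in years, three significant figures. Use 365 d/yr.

Hydraulic gradient i = (249.67 − 248.34) / 785 = 1.33 / 785 = 0.001694
K = 1.40e-4 m/s × 86400 s/d = 12.10 m/d
Darcy flux q = K·i = 12.10 × 0.001694 = 0.02049 m/d
v_s = q/n_e = 0.02049/0.07 = 0.2928 m/d
t = L / v = 1190 / 0.2928 = 4065 d
   = 4065 / 365 = 11.1 yr

11.1 years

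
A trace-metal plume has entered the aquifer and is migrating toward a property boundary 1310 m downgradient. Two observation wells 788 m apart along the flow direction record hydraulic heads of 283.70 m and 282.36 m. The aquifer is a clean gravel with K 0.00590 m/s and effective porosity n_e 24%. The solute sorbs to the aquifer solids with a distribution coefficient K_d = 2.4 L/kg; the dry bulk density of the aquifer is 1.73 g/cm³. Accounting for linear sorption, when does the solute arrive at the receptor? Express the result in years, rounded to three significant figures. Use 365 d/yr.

Hydraulic gradient i = (283.70 − 282.36) / 788 = 1.34 / 788 = 0.001701
K = 0.00590 m/s × 86400 s/d = 509.8 m/d
q = Ki = 509.8 × 0.001701 = 0.8669 m/d
Average linear velocity = 0.8669 / 0.24 = 3.612 m/d
Retardation R = 1 + ρ_b·K_d/n = 1 + 1.73×2.4/0.24 = 18.30
Contaminant velocity v_c = v/R = 3.612/18.30 = 0.1974 m/d
t = L/v_c = 1310/0.1974 = 6637 d
   = 6637/365 = 18.2 yr

18.2 years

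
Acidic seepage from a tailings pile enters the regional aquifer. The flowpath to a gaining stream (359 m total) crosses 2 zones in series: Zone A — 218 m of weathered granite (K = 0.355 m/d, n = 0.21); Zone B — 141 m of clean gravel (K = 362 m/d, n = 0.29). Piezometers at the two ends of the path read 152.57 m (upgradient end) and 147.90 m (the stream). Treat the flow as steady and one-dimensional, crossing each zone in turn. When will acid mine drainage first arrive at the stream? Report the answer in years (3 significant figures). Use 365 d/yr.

Total head drop ΔH = 152.57 − 147.90 = 4.67 m
Steady 1-D flow in series ⇒ the Darcy flux q is identical in every zone and the zone head losses add (resistances L/K in series).
Σ(L/K) = 218/0.355 + 141/362 = 614.1 + 0.3895 = 614.5 d
q = ΔH / Σ(L/K) = 4.67 / 614.5 = 0.007600 m/d (same in every zone)
Zone A: v = q/n = 0.007600/0.21 = 0.03619 m/d → t_A = 218/0.03619 = 6024 d
Zone B: v = q/n = 0.007600/0.29 = 0.02621 m/d → t_B = 141/0.02621 = 5380 d
Total t = 6024 + 5380 = 11400 d
   = 11400 / 365 = 31.2 yr

31.2 years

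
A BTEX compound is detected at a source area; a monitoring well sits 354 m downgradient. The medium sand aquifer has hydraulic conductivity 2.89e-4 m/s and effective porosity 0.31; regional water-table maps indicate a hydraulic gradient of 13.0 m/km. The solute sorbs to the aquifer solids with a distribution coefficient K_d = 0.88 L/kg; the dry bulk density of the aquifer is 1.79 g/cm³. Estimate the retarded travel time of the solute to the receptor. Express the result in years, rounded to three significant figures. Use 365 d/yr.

5.63 years

K = 2.89e-4 m/s × 86400 s/d = 24.97 m/d
q = Ki = 24.97 × 0.013 = 0.3246 m/d
v_s = q/n_e = 0.3246/0.31 = 1.047 m/d
Retardation R = 1 + ρ_b·K_d/n = 1 + 1.79×0.88/0.31 = 6.081
Contaminant velocity v_c = v/R = 1.047/6.081 = 0.1722 m/d
t = L/v_c = 354/0.1722 = 2056 d
   = 2056/365 = 5.63 yr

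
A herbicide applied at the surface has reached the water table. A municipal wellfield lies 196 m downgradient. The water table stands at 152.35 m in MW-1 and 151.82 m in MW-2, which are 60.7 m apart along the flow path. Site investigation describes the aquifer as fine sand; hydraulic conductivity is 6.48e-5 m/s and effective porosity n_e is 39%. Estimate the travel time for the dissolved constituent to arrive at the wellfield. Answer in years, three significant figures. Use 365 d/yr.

4.28 years

Hydraulic gradient i = (152.35 − 151.82) / 60.7 = 0.53 / 60.7 = 0.008731
K = 6.48e-5 m/s × 86400 s/d = 5.599 m/d
Darcy flux q = K·i = 5.599 × 0.008731 = 0.04889 m/d
v = Ki/n = 5.599·0.008731/0.39 = 0.1253 m/d
t = L / v = 196 / 0.1253 = 1564 d
   = 1564 / 365 = 4.28 yr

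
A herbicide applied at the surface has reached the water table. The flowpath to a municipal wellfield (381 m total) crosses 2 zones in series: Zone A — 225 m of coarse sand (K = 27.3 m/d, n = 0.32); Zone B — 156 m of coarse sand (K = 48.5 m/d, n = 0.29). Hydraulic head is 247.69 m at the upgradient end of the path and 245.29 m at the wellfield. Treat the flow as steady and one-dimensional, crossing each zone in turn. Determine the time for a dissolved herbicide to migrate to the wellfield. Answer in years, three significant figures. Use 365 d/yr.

Total head drop ΔH = 247.69 − 245.29 = 2.40 m
Continuity: the same q passes through each zone, so ΔH = q·Σ(L_j/K_j) — the zones act as resistances in series.
Σ(L/K) = 225/27.3 + 156/48.5 = 8.242 + 3.216 = 11.46 d
q = ΔH / Σ(L/K) = 2.40 / 11.46 = 0.2095 m/d (same in every zone)
Zone A: v = q/n = 0.2095/0.32 = 0.6546 m/d → t_A = 225/0.6546 = 343.7 d
Zone B: v = q/n = 0.2095/0.29 = 0.7223 m/d → t_B = 156/0.7223 = 216.0 d
Total t = 343.7 + 216.0 = 559.7 d
   = 559.7 / 365 = 1.53 yr

1.53 years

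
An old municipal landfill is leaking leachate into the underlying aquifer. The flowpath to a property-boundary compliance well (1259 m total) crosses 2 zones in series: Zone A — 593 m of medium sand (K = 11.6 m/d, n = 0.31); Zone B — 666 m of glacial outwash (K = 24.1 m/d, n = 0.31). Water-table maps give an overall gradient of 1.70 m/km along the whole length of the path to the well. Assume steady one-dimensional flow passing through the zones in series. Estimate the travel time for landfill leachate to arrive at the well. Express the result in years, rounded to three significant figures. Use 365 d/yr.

Continuity: the same q passes through each zone, so ΔH = q·Σ(L_j/K_j) — the zones act as resistances in series.
Σ(L/K) = 593/11.6 + 666/24.1 = 51.12 + 27.63 = 78.76 d
K_eq = L_total / Σ(L/K) = 1259 / 78.76 = 15.99 m/d
q = K_eq · i = 15.99 × 0.0017 = 0.02718 m/d (same in every zone)
Zone A: v = q/n = 0.02718/0.31 = 0.08767 m/d → t_A = 593/0.08767 = 6764 d
Zone B: v = q/n = 0.02718/0.31 = 0.08767 m/d → t_B = 666/0.08767 = 7597 d
Total t = 6764 + 7597 = 14360 d
   = 14360 / 365 = 39.3 yr

39.3 years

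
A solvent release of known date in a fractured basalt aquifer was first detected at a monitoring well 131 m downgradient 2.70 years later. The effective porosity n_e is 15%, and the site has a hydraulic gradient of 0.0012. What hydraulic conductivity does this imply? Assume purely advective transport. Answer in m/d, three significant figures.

16.6 m/d

t = 2.70 years = 985.5 d
v = L / t = 131 / 985.5 = 0.1329 m/d
K = v · n / i = 0.1329 × 0.15 / 0.0012 = 16.6 m/d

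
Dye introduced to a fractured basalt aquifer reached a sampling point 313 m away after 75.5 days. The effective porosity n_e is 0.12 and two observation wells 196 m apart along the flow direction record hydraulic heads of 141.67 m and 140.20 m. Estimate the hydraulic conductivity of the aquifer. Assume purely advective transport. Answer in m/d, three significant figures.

Hydraulic gradient i = (141.67 − 140.20) / 196 = 1.47 / 196 = 0.007500
v = L / t = 313 / 75.5 = 4.146 m/d
K = v · n / i = 4.146 × 0.12 / 0.007500 = 66.3 m/d

66.3 m/d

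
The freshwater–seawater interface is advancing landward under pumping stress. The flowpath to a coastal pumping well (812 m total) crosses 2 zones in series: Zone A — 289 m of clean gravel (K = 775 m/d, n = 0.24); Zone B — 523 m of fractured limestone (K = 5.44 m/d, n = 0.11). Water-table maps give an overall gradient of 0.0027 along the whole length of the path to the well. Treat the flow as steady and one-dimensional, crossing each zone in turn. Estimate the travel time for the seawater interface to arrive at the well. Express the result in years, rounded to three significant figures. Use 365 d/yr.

For zones in series the flux q is common to all zones; the equivalent conductivity is the harmonic (thickness-weighted) mean, K_eq = L_total / Σ(L_j/K_j).
Σ(L/K) = 289/775 + 523/5.44 = 0.3729 + 96.14 = 96.51 d
K_eq = L_total / Σ(L/K) = 812 / 96.51 = 8.413 m/d
q = K_eq · i = 8.413 × 0.0027 = 0.02272 m/d (same in every zone)
Zone A: v = q/n = 0.02272/0.24 = 0.09465 m/d → t_A = 289/0.09465 = 3053 d
Zone B: v = q/n = 0.02272/0.11 = 0.2065 m/d → t_B = 523/0.2065 = 2533 d
Total t = 3053 + 2533 = 5586 d
   = 5586 / 365 = 15.3 yr

15.3 years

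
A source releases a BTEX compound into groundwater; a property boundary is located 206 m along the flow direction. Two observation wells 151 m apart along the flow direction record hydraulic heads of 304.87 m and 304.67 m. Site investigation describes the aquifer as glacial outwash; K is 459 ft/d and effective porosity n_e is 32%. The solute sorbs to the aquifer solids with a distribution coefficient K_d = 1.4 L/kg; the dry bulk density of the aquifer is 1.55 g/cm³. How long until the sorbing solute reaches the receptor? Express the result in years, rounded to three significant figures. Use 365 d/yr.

7.58 years

Hydraulic gradient i = (304.87 − 304.67) / 151 = 0.20 / 151 = 0.001325
K = 459 ft/d × 0.3048 = 139.9 m/d
Specific discharge q = 139.9 × 0.001325 = 0.1853 m/d
v = Ki/n = 139.9·0.001325/0.32 = 0.5791 m/d
Retardation R = 1 + ρ_b·K_d/n = 1 + 1.55×1.4/0.32 = 7.781
Contaminant velocity v_c = v/R = 0.5791/7.781 = 0.07442 m/d
t = L/v_c = 206/0.07442 = 2768 d
   = 2768/365 = 7.58 yr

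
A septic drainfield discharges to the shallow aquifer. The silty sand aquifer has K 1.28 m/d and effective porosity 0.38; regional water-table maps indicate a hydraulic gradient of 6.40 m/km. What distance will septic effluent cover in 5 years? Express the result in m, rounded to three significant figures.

39.3 m

Specific discharge q = 1.28 × 0.0064 = 0.008192 m/d
v = Ki/n = 1.28·0.0064/0.38 = 0.02156 m/d
T = 5 yr × 365 = 1825 d
L = v × T = 0.02156 × 1825 = 39.34 m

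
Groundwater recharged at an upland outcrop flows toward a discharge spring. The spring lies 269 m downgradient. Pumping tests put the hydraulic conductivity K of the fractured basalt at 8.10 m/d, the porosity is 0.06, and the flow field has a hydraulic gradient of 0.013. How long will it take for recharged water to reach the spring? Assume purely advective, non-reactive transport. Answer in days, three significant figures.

153 days

q = Ki = 8.10 × 0.013 = 0.1053 m/d
Seepage velocity v = q / n = 0.1053 / 0.06 = 1.755 m/d
t = L / v = 269 / 1.755 = 153.3 d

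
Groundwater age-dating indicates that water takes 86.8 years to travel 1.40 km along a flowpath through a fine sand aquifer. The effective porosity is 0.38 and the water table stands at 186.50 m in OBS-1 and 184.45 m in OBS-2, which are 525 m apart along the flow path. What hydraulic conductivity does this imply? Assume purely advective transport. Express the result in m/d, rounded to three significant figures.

Hydraulic gradient i = (186.50 − 184.45) / 525 = 2.05 / 525 = 0.003905
t = 86.8 years = 31680 d
L = 1.40 km = 1400 m
v = L / t = 1400 / 31680 = 0.04419 m/d
K = v · n / i = 0.04419 × 0.38 / 0.003905 = 4.30 m/d

4.30 m/d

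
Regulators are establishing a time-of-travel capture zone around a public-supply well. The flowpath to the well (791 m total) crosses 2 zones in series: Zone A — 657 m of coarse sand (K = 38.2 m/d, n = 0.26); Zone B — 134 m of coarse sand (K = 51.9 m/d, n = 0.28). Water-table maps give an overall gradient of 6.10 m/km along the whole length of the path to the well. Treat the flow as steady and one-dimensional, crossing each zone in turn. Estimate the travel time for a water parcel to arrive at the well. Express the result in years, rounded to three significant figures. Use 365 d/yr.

For zones in series the flux q is common to all zones; the equivalent conductivity is the harmonic (thickness-weighted) mean, K_eq = L_total / Σ(L_j/K_j).
Σ(L/K) = 657/38.2 + 134/51.9 = 17.20 + 2.582 = 19.78 d
K_eq = L_total / Σ(L/K) = 791 / 19.78 = 39.99 m/d
q = K_eq · i = 39.99 × 0.0061 = 0.2439 m/d (same in every zone)
Zone A: v = q/n = 0.2439/0.26 = 0.9382 m/d → t_A = 657/0.9382 = 700.3 d
Zone B: v = q/n = 0.2439/0.28 = 0.8712 m/d → t_B = 134/0.8712 = 153.8 d
Total t = 700.3 + 153.8 = 854.1 d
   = 854.1 / 365 = 2.34 yr

2.34 years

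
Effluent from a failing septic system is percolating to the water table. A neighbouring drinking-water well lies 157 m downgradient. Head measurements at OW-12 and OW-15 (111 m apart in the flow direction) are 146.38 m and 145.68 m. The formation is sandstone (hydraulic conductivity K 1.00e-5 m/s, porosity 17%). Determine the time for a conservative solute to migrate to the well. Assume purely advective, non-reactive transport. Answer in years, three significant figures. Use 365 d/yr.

Hydraulic gradient i = (146.38 − 145.68) / 111 = 0.70 / 111 = 0.006306
K = 1.00e-5 m/s × 86400 s/d = 0.8640 m/d
Specific discharge q = 0.8640 × 0.006306 = 0.005449 m/d
Average linear velocity = 0.005449 / 0.17 = 0.03205 m/d
t = L / v = 157 / 0.03205 = 4898 d
   = 4898 / 365 = 13.4 yr

13.4 years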